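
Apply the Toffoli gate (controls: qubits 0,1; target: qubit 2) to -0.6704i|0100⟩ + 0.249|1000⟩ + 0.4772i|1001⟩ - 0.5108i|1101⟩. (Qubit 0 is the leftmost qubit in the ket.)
-0.6704i|0100⟩ + 0.249|1000⟩ + 0.4772i|1001⟩ - 0.5108i|1111⟩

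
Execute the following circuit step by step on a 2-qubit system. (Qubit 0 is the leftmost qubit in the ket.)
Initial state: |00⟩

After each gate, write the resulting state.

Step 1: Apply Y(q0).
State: i|10⟩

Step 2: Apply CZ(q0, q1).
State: i|10⟩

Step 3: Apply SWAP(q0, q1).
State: i|01⟩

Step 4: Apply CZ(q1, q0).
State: i|01⟩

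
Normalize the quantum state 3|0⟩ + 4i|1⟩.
0.6|0⟩ + 0.8i|1⟩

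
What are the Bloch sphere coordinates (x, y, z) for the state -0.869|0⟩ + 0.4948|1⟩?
(-0.86, 0, 0.5103)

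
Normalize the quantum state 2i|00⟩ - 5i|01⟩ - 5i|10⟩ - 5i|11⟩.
0.225i|00⟩ - 0.5625i|01⟩ - 0.5625i|10⟩ - 0.5625i|11⟩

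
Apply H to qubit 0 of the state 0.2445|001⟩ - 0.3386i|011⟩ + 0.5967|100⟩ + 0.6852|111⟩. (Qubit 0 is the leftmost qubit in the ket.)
0.4219|000⟩ + 0.1729|001⟩ + (0.4845 - 0.2394i)|011⟩ - 0.4219|100⟩ + 0.1729|101⟩ + (-0.4845 - 0.2394i)|111⟩

H on qubit 0 mixes each pair of kets that differ only in qubit 0: amplitudes (a, b) of (|…0…⟩, |…1…⟩) become ((a + b)/√2, (a − b)/√2). Kets absent from the input have amplitude 0.
(|000⟩, |100⟩): (a, b) = (0, 0.5967) → (0.4219, -0.4219)
(|001⟩, |101⟩): (a, b) = (0.2445, 0) → (0.1729, 0.1729)
(|011⟩, |111⟩): (a, b) = (-0.3386i, 0.6852) → ((0.4845 - 0.2394i), (-0.4845 - 0.2394i))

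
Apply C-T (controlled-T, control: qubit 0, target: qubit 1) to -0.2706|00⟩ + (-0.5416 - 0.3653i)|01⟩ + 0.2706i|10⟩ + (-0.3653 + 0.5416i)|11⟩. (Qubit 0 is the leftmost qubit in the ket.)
-0.2706|00⟩ + (-0.5416 - 0.3653i)|01⟩ + 0.2706i|10⟩ + (-0.6413 + 0.1247i)|11⟩

C-T leaves the control-|0⟩ kets |00⟩, |01⟩ unchanged and applies T to qubit 1 on the control-|1⟩ pair (|10⟩, |11⟩).
T = [[1, 0], [0, (1/√2 + (1/√2)i)]].
With a = amp(|10⟩) = 0.2706i and b = amp(|11⟩) = (-0.3653 + 0.5416i):
new amp(|10⟩) = (1)·a = 0.2706i
new amp(|11⟩) = (1/√2 + (1/√2)i)·b = (-0.6413 + 0.1247i)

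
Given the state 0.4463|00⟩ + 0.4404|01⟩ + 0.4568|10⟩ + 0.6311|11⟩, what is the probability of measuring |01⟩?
0.194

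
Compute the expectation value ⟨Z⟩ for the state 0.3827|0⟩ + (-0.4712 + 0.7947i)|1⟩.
-0.7071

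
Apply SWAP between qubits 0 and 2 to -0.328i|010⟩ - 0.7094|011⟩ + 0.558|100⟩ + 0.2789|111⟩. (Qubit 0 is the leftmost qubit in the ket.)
0.558|001⟩ - 0.328i|010⟩ - 0.7094|110⟩ + 0.2789|111⟩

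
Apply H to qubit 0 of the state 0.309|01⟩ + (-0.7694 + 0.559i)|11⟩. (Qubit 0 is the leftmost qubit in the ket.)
(-0.3256 + 0.3953i)|01⟩ + (0.7625 - 0.3953i)|11⟩

H on qubit 0 mixes each pair of kets that differ only in qubit 0: amplitudes (a, b) of (|…0…⟩, |…1…⟩) become ((a + b)/√2, (a − b)/√2). Kets absent from the input have amplitude 0.
(|01⟩, |11⟩): (a, b) = (0.309, (-0.7694 + 0.559i)) → ((-0.3256 + 0.3953i), (0.7625 - 0.3953i))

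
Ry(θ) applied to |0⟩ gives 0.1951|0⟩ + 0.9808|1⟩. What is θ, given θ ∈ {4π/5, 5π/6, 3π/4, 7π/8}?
7π/8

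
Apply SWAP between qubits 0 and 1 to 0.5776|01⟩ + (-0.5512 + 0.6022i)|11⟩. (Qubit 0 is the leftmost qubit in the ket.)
0.5776|10⟩ + (-0.5512 + 0.6022i)|11⟩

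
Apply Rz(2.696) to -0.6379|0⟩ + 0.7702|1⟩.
(-0.1409 + 0.6221i)|0⟩ + (0.1702 + 0.7512i)|1⟩

Rz(2.696) = [[e^(−iθ/2), 0], [0, e^(iθ/2)]] with e^(±iθ/2) = cos(θ/2) ± i·sin(θ/2); θ = 2.696, cos(θ/2) ≈ 0.220958, sin(θ/2) ≈ 0.975283.
With a = amp(|0⟩) = -0.6379 and b = amp(|1⟩) = 0.7702:
new amp(|0⟩) = (0.220958 - 0.975283i)·a = (-0.1409 + 0.6221i)
new amp(|1⟩) = (0.220958 + 0.975283i)·b = (0.1702 + 0.7512i)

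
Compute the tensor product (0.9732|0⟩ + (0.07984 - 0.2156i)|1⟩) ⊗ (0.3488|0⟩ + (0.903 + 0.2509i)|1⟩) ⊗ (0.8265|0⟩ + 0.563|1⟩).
0.2806|000⟩ + 0.1911|001⟩ + (0.7263 + 0.2018i)|010⟩ + (0.4948 + 0.1375i)|011⟩ + (0.02302 - 0.06215i)|100⟩ + (0.01568 - 0.04234i)|101⟩ + (0.1043 - 0.1444i)|110⟩ + (0.07104 - 0.09833i)|111⟩

amp(|b₁b₂…⟩) = product of the factor amplitudes for bits b₁, b₂, …; only kets whose every factor amplitude is nonzero survive.
|000⟩: (0.9732)(0.3488)(0.8265) = 0.2806
|001⟩: (0.9732)(0.3488)(0.563) = 0.1911
|010⟩: (0.9732)(0.903 + 0.2509i)(0.8265) = (0.7263 + 0.2018i)
|011⟩: (0.9732)(0.903 + 0.2509i)(0.563) = (0.4948 + 0.1375i)
|100⟩: (0.07984 - 0.2156i)(0.3488)(0.8265) = (0.02302 - 0.06215i)
|101⟩: (0.07984 - 0.2156i)(0.3488)(0.563) = (0.01568 - 0.04234i)
|110⟩: (0.07984 - 0.2156i)(0.903 + 0.2509i)(0.8265) = (0.1043 - 0.1444i)
|111⟩: (0.07984 - 0.2156i)(0.903 + 0.2509i)(0.563) = (0.07104 - 0.09833i)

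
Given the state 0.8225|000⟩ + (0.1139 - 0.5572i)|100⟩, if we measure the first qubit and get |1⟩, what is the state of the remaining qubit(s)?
(0.2003 - 0.9797i)|00⟩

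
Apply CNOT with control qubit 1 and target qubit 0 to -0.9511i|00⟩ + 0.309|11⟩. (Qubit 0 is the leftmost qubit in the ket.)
-0.9511i|00⟩ + 0.309|01⟩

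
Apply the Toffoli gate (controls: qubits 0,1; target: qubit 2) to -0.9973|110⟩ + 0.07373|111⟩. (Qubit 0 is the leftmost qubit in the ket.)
0.07373|110⟩ - 0.9973|111⟩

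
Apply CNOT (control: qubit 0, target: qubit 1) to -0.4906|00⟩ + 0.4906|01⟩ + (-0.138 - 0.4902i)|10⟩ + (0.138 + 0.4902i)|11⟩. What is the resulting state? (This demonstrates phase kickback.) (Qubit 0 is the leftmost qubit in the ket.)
-0.4906|00⟩ + 0.4906|01⟩ + (0.138 + 0.4902i)|10⟩ + (-0.138 - 0.4902i)|11⟩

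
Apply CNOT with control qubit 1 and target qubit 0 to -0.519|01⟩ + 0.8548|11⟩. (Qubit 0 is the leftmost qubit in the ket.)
0.8548|01⟩ - 0.519|11⟩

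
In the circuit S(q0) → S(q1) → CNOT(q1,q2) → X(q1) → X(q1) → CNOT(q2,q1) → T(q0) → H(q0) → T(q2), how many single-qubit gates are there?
7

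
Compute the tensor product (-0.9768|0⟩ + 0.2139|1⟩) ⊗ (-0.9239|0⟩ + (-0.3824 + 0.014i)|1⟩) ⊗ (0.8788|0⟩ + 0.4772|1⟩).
0.7931|000⟩ + 0.4307|001⟩ + (0.3283 - 0.01202i)|010⟩ + (0.1782 - 0.006526i)|011⟩ - 0.1737|100⟩ - 0.09431|101⟩ + (-0.07188 + 0.002632i)|110⟩ + (-0.03903 + 0.001429i)|111⟩

amp(|b₁b₂…⟩) = product of the factor amplitudes for bits b₁, b₂, …; only kets whose every factor amplitude is nonzero survive.
|000⟩: (-0.9768)(-0.9239)(0.8788) = 0.7931
|001⟩: (-0.9768)(-0.9239)(0.4772) = 0.4307
|010⟩: (-0.9768)(-0.3824 + 0.014i)(0.8788) = (0.3283 - 0.01202i)
|011⟩: (-0.9768)(-0.3824 + 0.014i)(0.4772) = (0.1782 - 0.006526i)
|100⟩: (0.2139)(-0.9239)(0.8788) = -0.1737
|101⟩: (0.2139)(-0.9239)(0.4772) = -0.09431
|110⟩: (0.2139)(-0.3824 + 0.014i)(0.8788) = (-0.07188 + 0.002632i)
|111⟩: (0.2139)(-0.3824 + 0.014i)(0.4772) = (-0.03903 + 0.001429i)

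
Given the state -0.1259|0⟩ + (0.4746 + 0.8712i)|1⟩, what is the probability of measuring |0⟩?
0.01585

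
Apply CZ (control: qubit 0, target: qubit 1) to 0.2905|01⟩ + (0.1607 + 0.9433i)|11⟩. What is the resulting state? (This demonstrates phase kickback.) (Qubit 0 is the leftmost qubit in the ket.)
0.2905|01⟩ + (-0.1607 - 0.9433i)|11⟩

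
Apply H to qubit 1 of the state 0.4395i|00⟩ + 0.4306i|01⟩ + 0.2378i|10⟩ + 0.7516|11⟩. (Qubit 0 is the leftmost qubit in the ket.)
0.6153i|00⟩ + 0.006293i|01⟩ + (0.5315 + 0.1681i)|10⟩ + (-0.5315 + 0.1681i)|11⟩

H on qubit 1 mixes each pair of kets that differ only in qubit 1: amplitudes (a, b) of (|…0…⟩, |…1…⟩) become ((a + b)/√2, (a − b)/√2). Kets absent from the input have amplitude 0.
(|00⟩, |01⟩): (a, b) = (0.4395i, 0.4306i) → (0.6153i, 0.006293i)
(|10⟩, |11⟩): (a, b) = (0.2378i, 0.7516) → ((0.5315 + 0.1681i), (-0.5315 + 0.1681i))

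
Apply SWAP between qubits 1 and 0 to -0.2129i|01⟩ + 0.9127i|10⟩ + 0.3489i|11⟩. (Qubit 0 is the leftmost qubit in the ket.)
0.9127i|01⟩ - 0.2129i|10⟩ + 0.3489i|11⟩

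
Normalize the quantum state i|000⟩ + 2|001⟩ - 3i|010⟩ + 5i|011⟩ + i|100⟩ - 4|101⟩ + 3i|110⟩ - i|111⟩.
0.1231i|000⟩ + 0.2462|001⟩ - 0.3693i|010⟩ + 0.6155i|011⟩ + 0.1231i|100⟩ - 0.4924|101⟩ + 0.3693i|110⟩ - 0.1231i|111⟩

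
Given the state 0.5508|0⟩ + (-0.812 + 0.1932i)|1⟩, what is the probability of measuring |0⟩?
0.3034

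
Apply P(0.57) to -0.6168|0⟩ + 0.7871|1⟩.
-0.6168|0⟩ + (0.6627 + 0.4247i)|1⟩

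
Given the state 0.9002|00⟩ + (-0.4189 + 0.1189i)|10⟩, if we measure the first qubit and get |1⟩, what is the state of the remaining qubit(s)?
(-0.962 + 0.2731i)|0⟩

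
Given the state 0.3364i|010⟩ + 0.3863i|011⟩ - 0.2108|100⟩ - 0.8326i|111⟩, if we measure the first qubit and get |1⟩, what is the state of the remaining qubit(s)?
-0.2454|00⟩ - 0.9694i|11⟩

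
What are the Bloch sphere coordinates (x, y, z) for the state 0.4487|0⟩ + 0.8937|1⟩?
(0.802, 0, -0.5974)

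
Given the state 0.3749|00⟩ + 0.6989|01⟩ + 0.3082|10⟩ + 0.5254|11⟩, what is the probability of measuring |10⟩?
0.09499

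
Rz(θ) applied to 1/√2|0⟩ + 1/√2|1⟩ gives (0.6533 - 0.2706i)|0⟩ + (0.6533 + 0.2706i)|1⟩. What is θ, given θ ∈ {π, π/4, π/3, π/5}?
π/4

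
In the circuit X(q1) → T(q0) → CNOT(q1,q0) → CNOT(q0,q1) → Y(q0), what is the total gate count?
5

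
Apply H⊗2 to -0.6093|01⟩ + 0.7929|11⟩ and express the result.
0.0918|00⟩ - 0.0918|01⟩ - 0.7011|10⟩ + 0.7011|11⟩

H⊗2 gives amp(|y⟩) = (1/2) Σ_x (−1)^(x·y) amp(|x⟩), where x·y is the number of positions in which both x and y have a 1.
|00⟩: (-0.6093 + 0.7929)/2 = 0.0918
|01⟩: (0.6093 - 0.7929)/2 = -0.0918
|10⟩: (-0.6093 - 0.7929)/2 = -0.7011
|11⟩: (0.6093 + 0.7929)/2 = 0.7011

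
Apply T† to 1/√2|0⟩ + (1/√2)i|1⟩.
1/√2|0⟩ + (1/2 + (1/2)i)|1⟩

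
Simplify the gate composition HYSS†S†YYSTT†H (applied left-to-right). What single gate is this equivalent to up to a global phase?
Y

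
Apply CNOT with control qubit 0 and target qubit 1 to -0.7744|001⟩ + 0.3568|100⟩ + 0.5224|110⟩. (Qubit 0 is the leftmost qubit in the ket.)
-0.7744|001⟩ + 0.5224|100⟩ + 0.3568|110⟩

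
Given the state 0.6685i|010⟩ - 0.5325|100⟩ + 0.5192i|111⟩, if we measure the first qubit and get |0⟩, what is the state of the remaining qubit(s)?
i|10⟩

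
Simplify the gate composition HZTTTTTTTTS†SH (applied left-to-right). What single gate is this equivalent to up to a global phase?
X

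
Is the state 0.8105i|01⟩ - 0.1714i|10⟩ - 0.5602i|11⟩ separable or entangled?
Entangled

Writing the state as a|00⟩ + b|01⟩ + c|10⟩ + d|11⟩, it is a product state iff ad − bc = 0.
Here (a, b, c, d) = (0, 0.8105i, -0.1714i, -0.5602i): ad − bc = (0)(-0.5602i) − (0.8105i)(-0.1714i) = -0.1389 ≠ 0, so the state is entangled.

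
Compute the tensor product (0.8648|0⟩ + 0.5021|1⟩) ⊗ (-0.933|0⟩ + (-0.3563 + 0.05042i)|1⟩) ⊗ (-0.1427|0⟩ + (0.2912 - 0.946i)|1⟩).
0.1151|000⟩ + (-0.235 + 0.7633i)|001⟩ + (0.04397 - 0.006222i)|010⟩ + (-0.04848 + 0.3042i)|011⟩ + 0.06685|100⟩ + (-0.1364 + 0.4432i)|101⟩ + (0.02553 - 0.003613i)|110⟩ + (-0.02815 + 0.1766i)|111⟩

amp(|b₁b₂…⟩) = product of the factor amplitudes for bits b₁, b₂, …; only kets whose every factor amplitude is nonzero survive.
|000⟩: (0.8648)(-0.933)(-0.1427) = 0.1151
|001⟩: (0.8648)(-0.933)(0.2912 - 0.946i) = (-0.235 + 0.7633i)
|010⟩: (0.8648)(-0.3563 + 0.05042i)(-0.1427) = (0.04397 - 0.006222i)
|011⟩: (0.8648)(-0.3563 + 0.05042i)(0.2912 - 0.946i) = (-0.04848 + 0.3042i)
|100⟩: (0.5021)(-0.933)(-0.1427) = 0.06685
|101⟩: (0.5021)(-0.933)(0.2912 - 0.946i) = (-0.1364 + 0.4432i)
|110⟩: (0.5021)(-0.3563 + 0.05042i)(-0.1427) = (0.02553 - 0.003613i)
|111⟩: (0.5021)(-0.3563 + 0.05042i)(0.2912 - 0.946i) = (-0.02815 + 0.1766i)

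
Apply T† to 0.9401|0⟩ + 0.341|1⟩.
0.9401|0⟩ + (0.2411 - 0.2411i)|1⟩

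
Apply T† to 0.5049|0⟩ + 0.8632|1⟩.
0.5049|0⟩ + (0.6104 - 0.6104i)|1⟩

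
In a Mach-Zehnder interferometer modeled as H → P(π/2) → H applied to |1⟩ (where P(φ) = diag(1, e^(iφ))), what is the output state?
(1/2 - (1/2)i)|0⟩ + (1/2 + (1/2)i)|1⟩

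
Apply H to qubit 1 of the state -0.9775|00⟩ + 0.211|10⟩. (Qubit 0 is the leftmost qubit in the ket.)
-0.6912|00⟩ - 0.6912|01⟩ + 0.1492|10⟩ + 0.1492|11⟩

H on qubit 1 mixes each pair of kets that differ only in qubit 1: amplitudes (a, b) of (|…0…⟩, |…1…⟩) become ((a + b)/√2, (a − b)/√2). Kets absent from the input have amplitude 0.
(|00⟩, |01⟩): (a, b) = (-0.9775, 0) → (-0.6912, -0.6912)
(|10⟩, |11⟩): (a, b) = (0.211, 0) → (0.1492, 0.1492)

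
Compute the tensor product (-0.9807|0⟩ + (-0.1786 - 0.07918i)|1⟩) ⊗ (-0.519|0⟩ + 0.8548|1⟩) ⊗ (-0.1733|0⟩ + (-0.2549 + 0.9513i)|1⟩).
-0.08821|000⟩ + (-0.1297 + 0.4842i)|001⟩ + 0.1453|010⟩ + (0.2137 - 0.7975i)|011⟩ + (-0.01606 - 0.007122i)|100⟩ + (-0.06272 + 0.0777i)|101⟩ + (0.02646 + 0.01173i)|110⟩ + (0.1033 - 0.128i)|111⟩

amp(|b₁b₂…⟩) = product of the factor amplitudes for bits b₁, b₂, …; only kets whose every factor amplitude is nonzero survive.
|000⟩: (-0.9807)(-0.519)(-0.1733) = -0.08821
|001⟩: (-0.9807)(-0.519)(-0.2549 + 0.9513i) = (-0.1297 + 0.4842i)
|010⟩: (-0.9807)(0.8548)(-0.1733) = 0.1453
|011⟩: (-0.9807)(0.8548)(-0.2549 + 0.9513i) = (0.2137 - 0.7975i)
|100⟩: (-0.1786 - 0.07918i)(-0.519)(-0.1733) = (-0.01606 - 0.007122i)
|101⟩: (-0.1786 - 0.07918i)(-0.519)(-0.2549 + 0.9513i) = (-0.06272 + 0.0777i)
|110⟩: (-0.1786 - 0.07918i)(0.8548)(-0.1733) = (0.02646 + 0.01173i)
|111⟩: (-0.1786 - 0.07918i)(0.8548)(-0.2549 + 0.9513i) = (0.1033 - 0.128i)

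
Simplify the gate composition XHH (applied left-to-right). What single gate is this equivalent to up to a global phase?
X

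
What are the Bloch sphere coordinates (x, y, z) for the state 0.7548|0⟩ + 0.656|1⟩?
(0.9903, 0, 0.1394)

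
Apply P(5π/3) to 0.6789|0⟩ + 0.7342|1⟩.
0.6789|0⟩ + (0.3671 - 0.6358i)|1⟩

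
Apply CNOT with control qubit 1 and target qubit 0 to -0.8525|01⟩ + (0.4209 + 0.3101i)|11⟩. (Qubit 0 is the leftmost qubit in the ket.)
(0.4209 + 0.3101i)|01⟩ - 0.8525|11⟩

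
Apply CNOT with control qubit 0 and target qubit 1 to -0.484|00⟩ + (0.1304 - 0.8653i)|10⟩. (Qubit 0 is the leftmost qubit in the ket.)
-0.484|00⟩ + (0.1304 - 0.8653i)|11⟩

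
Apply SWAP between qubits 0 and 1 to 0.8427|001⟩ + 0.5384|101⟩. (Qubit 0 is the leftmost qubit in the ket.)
0.8427|001⟩ + 0.5384|011⟩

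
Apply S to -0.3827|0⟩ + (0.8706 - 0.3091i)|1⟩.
-0.3827|0⟩ + (0.3091 + 0.8706i)|1⟩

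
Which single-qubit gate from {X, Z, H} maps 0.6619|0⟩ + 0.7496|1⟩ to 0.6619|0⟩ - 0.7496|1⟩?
Z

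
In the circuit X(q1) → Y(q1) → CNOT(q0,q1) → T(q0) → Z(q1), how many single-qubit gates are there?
4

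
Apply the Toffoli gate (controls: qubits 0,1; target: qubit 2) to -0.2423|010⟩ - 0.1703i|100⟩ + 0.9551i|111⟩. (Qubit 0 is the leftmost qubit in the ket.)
-0.2423|010⟩ - 0.1703i|100⟩ + 0.9551i|110⟩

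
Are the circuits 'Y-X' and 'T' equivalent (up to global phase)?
No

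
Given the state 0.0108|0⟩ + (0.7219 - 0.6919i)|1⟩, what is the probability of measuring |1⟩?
0.9999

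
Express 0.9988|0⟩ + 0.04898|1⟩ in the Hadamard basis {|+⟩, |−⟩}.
0.7409|+⟩ + 0.6716|−⟩

With |ψ⟩ = α|0⟩ + β|1⟩, the Hadamard-basis coefficients are ⟨+|ψ⟩ = (α + β)/√2 and ⟨−|ψ⟩ = (α − β)/√2.
Here α = 0.9988, β = 0.04898: (α + β)/√2 = 0.7409, (α − β)/√2 = 0.6716.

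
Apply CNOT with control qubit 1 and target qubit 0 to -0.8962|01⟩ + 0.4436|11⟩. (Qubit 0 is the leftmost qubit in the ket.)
0.4436|01⟩ - 0.8962|11⟩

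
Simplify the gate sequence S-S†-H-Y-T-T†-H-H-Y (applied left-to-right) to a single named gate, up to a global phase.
H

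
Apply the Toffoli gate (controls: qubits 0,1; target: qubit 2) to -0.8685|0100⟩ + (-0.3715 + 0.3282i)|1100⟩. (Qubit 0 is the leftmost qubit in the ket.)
-0.8685|0100⟩ + (-0.3715 + 0.3282i)|1110⟩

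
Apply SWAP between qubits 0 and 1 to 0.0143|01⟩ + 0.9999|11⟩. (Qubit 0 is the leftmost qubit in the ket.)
0.0143|10⟩ + 0.9999|11⟩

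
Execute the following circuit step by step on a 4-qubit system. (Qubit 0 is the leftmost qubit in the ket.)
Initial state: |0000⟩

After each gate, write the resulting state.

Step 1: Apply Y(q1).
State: i|0100⟩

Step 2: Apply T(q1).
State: (-1/√2 + (1/√2)i)|0100⟩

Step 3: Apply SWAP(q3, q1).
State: (-1/√2 + (1/√2)i)|0001⟩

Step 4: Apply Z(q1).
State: (-1/√2 + (1/√2)i)|0001⟩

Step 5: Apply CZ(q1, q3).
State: (-1/√2 + (1/√2)i)|0001⟩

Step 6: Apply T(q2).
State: (-1/√2 + (1/√2)i)|0001⟩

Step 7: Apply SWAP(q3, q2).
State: (-1/√2 + (1/√2)i)|0010⟩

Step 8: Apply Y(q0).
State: (-1/√2 - (1/√2)i)|1010⟩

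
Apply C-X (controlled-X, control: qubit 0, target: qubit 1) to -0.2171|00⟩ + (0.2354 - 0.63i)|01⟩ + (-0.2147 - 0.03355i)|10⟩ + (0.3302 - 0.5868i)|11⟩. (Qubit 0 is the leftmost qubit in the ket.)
-0.2171|00⟩ + (0.2354 - 0.63i)|01⟩ + (0.3302 - 0.5868i)|10⟩ + (-0.2147 - 0.03355i)|11⟩

C-X leaves the control-|0⟩ kets |00⟩, |01⟩ unchanged and applies X to qubit 1 on the control-|1⟩ pair (|10⟩, |11⟩).
X = [[0, 1], [1, 0]].
With a = amp(|10⟩) = (-0.2147 - 0.03355i) and b = amp(|11⟩) = (0.3302 - 0.5868i):
new amp(|10⟩) = (1)·b = (0.3302 - 0.5868i)
new amp(|11⟩) = (1)·a = (-0.2147 - 0.03355i)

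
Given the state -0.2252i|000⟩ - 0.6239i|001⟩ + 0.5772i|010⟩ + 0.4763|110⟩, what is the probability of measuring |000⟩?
0.05072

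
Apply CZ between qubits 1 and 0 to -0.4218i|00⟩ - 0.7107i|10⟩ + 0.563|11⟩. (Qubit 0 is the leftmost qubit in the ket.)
-0.4218i|00⟩ - 0.7107i|10⟩ - 0.563|11⟩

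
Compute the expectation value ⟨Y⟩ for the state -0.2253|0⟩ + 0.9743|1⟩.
0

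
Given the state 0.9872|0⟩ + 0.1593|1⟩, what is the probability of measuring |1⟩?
0.02538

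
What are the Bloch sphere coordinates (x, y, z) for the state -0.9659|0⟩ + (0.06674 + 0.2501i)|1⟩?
(-0.1289, -0.4831, 0.866)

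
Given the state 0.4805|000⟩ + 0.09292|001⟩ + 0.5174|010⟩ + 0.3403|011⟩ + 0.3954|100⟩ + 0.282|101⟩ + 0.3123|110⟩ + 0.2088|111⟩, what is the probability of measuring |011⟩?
0.1158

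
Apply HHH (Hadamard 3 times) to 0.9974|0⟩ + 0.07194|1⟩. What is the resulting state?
0.7561|0⟩ + 0.6544|1⟩

H² = I, so H^3 = H: a single Hadamard. With (a, b) = (0.9974, 0.07194), H gives ((a + b)/√2, (a − b)/√2) = (0.7561, 0.6544).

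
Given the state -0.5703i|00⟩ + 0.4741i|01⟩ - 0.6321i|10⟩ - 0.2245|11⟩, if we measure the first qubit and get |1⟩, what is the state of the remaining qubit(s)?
-0.9423i|0⟩ - 0.3347|1⟩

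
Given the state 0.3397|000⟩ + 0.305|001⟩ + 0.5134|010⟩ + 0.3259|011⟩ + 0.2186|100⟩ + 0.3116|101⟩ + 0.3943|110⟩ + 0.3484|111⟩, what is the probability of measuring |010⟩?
0.2636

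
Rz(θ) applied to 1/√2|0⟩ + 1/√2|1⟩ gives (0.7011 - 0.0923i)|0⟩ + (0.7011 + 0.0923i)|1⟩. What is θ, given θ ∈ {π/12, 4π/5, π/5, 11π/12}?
π/12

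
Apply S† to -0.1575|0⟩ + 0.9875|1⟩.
-0.1575|0⟩ - 0.9875i|1⟩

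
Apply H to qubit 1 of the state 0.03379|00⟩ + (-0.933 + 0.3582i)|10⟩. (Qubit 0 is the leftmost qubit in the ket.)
0.02389|00⟩ + 0.02389|01⟩ + (-0.6597 + 0.2533i)|10⟩ + (-0.6597 + 0.2533i)|11⟩

H on qubit 1 mixes each pair of kets that differ only in qubit 1: amplitudes (a, b) of (|…0…⟩, |…1…⟩) become ((a + b)/√2, (a − b)/√2). Kets absent from the input have amplitude 0.
(|00⟩, |01⟩): (a, b) = (0.03379, 0) → (0.02389, 0.02389)
(|10⟩, |11⟩): (a, b) = ((-0.933 + 0.3582i), 0) → ((-0.6597 + 0.2533i), (-0.6597 + 0.2533i))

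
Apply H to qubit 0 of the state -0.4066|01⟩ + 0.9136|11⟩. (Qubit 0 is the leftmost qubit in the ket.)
0.3585|01⟩ - 0.9335|11⟩

H on qubit 0 mixes each pair of kets that differ only in qubit 0: amplitudes (a, b) of (|…0…⟩, |…1…⟩) become ((a + b)/√2, (a − b)/√2). Kets absent from the input have amplitude 0.
(|01⟩, |11⟩): (a, b) = (-0.4066, 0.9136) → (0.3585, -0.9335)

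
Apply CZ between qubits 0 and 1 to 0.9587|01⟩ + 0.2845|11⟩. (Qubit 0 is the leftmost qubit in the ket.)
0.9587|01⟩ - 0.2845|11⟩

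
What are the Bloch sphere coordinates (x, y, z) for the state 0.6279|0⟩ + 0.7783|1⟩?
(0.9774, 0, -0.2115)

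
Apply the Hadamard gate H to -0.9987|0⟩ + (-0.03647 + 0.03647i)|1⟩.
(-0.732 + 0.02579i)|0⟩ + (-0.6804 - 0.02579i)|1⟩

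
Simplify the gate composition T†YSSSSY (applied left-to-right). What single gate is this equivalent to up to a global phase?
T†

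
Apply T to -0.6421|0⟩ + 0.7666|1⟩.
-0.6421|0⟩ + (0.5421 + 0.5421i)|1⟩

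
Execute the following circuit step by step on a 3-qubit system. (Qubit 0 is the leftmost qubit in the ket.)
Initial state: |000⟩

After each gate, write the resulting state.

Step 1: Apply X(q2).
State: |001⟩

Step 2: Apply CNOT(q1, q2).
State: |001⟩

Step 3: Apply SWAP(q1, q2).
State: |010⟩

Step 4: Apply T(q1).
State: (1/√2 + (1/√2)i)|010⟩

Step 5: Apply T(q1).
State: i|010⟩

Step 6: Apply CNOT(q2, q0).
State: i|010⟩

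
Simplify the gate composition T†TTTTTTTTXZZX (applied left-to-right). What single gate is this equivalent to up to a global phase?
T†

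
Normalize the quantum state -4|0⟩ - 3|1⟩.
-0.8|0⟩ - 0.6|1⟩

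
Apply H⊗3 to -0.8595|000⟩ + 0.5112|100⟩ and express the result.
-0.1231|000⟩ - 0.1231|001⟩ - 0.1231|010⟩ - 0.1231|011⟩ - 0.4846|100⟩ - 0.4846|101⟩ - 0.4846|110⟩ - 0.4846|111⟩

H⊗3 gives amp(|y⟩) = (1/2√2) Σ_x (−1)^(x·y) amp(|x⟩), where x·y is the number of positions in which both x and y have a 1.
|000⟩: (-0.8595 + 0.5112)/(2√2) = -0.1231
|001⟩: (-0.8595 + 0.5112)/(2√2) = -0.1231
|010⟩: (-0.8595 + 0.5112)/(2√2) = -0.1231
|011⟩: (-0.8595 + 0.5112)/(2√2) = -0.1231
|100⟩: (-0.8595 - 0.5112)/(2√2) = -0.4846
|101⟩: (-0.8595 - 0.5112)/(2√2) = -0.4846
|110⟩: (-0.8595 - 0.5112)/(2√2) = -0.4846
|111⟩: (-0.8595 - 0.5112)/(2√2) = -0.4846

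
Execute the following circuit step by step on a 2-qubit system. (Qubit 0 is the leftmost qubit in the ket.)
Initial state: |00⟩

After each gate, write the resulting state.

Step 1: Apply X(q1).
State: |01⟩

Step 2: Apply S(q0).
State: |01⟩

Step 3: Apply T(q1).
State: (1/√2 + (1/√2)i)|01⟩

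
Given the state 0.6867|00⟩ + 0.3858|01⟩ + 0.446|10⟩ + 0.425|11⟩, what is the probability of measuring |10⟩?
0.1989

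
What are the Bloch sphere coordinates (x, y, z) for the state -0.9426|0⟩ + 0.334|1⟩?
(-0.6297, 0, 0.7769)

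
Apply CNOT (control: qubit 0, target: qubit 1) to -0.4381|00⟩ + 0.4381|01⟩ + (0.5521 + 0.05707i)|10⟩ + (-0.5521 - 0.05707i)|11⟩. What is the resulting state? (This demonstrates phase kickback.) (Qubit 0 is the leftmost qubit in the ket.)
-0.4381|00⟩ + 0.4381|01⟩ + (-0.5521 - 0.05707i)|10⟩ + (0.5521 + 0.05707i)|11⟩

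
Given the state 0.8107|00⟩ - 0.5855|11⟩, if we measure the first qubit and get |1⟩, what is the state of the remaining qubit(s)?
-|1⟩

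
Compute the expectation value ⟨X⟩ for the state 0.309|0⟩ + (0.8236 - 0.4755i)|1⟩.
0.509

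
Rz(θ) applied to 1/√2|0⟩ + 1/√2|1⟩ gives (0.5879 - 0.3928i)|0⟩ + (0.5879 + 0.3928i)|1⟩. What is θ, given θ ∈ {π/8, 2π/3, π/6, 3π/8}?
3π/8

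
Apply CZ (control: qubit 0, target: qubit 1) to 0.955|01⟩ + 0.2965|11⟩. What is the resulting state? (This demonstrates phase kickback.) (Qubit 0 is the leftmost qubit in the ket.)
0.955|01⟩ - 0.2965|11⟩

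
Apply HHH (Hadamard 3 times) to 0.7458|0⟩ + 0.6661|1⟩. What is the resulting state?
0.9984|0⟩ + 0.05636|1⟩

H² = I, so H^3 = H: a single Hadamard. With (a, b) = (0.7458, 0.6661), H gives ((a + b)/√2, (a − b)/√2) = (0.9984, 0.05636).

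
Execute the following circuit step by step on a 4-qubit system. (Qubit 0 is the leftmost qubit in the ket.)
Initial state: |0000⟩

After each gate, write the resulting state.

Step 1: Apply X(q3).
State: |0001⟩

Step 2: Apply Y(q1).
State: i|0101⟩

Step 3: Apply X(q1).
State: i|0001⟩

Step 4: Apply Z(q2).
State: i|0001⟩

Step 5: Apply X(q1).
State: i|0101⟩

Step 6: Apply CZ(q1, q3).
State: -i|0101⟩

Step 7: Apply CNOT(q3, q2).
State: -i|0111⟩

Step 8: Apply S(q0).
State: -i|0111⟩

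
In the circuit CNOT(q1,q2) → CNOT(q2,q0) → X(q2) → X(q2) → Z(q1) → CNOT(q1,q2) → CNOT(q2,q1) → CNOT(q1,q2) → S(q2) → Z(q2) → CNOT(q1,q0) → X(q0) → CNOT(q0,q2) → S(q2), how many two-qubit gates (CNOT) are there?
7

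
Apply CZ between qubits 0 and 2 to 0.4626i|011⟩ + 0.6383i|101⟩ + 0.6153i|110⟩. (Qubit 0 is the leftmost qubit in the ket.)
0.4626i|011⟩ - 0.6383i|101⟩ + 0.6153i|110⟩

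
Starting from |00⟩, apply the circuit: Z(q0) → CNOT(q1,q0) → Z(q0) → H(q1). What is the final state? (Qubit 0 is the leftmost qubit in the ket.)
1/√2|00⟩ + 1/√2|01⟩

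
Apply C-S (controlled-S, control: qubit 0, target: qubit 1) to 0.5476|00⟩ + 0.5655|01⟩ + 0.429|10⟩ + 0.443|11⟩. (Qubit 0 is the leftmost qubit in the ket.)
0.5476|00⟩ + 0.5655|01⟩ + 0.429|10⟩ + 0.443i|11⟩

C-S leaves the control-|0⟩ kets |00⟩, |01⟩ unchanged and applies S to qubit 1 on the control-|1⟩ pair (|10⟩, |11⟩).
S = [[1, 0], [0, i]].
With a = amp(|10⟩) = 0.429 and b = amp(|11⟩) = 0.443:
new amp(|10⟩) = (1)·a = 0.429
new amp(|11⟩) = (i)·b = 0.443i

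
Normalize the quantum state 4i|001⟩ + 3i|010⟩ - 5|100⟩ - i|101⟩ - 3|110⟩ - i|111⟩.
0.5121i|001⟩ + 0.3841i|010⟩ - 0.6402|100⟩ - 0.128i|101⟩ - 0.3841|110⟩ - 0.128i|111⟩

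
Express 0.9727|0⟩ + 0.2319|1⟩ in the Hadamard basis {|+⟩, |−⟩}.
0.8518|+⟩ + 0.5238|−⟩

With |ψ⟩ = α|0⟩ + β|1⟩, the Hadamard-basis coefficients are ⟨+|ψ⟩ = (α + β)/√2 and ⟨−|ψ⟩ = (α − β)/√2.
Here α = 0.9727, β = 0.2319: (α + β)/√2 = 0.8518, (α − β)/√2 = 0.5238.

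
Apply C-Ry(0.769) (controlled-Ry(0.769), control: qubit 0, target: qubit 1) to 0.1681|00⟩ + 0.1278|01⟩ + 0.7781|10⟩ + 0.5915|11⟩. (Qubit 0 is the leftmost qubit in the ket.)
0.1681|00⟩ + 0.1278|01⟩ + 0.4994|10⟩ + 0.8402|11⟩

C-Ry(0.769) leaves the control-|0⟩ kets |00⟩, |01⟩ unchanged and applies Ry(0.769) to qubit 1 on the control-|1⟩ pair (|10⟩, |11⟩).
Ry(0.769) = [[cos(θ/2), −sin(θ/2)], [sin(θ/2), cos(θ/2)]]; θ = 0.769, cos(θ/2) ≈ 0.926986, sin(θ/2) ≈ 0.375096.
With a = amp(|10⟩) = 0.7781 and b = amp(|11⟩) = 0.5915:
new amp(|10⟩) = (0.926986)·a + (-0.375096)·b = 0.4994
new amp(|11⟩) = (0.375096)·a + (0.926986)·b = 0.8402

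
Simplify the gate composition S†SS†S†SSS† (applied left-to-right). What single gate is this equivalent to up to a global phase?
S†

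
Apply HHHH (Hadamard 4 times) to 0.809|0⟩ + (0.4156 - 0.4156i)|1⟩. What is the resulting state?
0.809|0⟩ + (0.4156 - 0.4156i)|1⟩

H² = I, so an even number of Hadamards cancels: H^4 = I and the state is unchanged.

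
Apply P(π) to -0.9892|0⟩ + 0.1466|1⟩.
-0.9892|0⟩ - 0.1466|1⟩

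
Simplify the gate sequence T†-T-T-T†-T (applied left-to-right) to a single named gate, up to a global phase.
T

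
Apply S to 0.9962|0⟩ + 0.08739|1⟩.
0.9962|0⟩ + 0.08739i|1⟩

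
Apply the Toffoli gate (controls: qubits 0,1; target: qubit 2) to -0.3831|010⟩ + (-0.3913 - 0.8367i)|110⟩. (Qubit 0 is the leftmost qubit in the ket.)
-0.3831|010⟩ + (-0.3913 - 0.8367i)|111⟩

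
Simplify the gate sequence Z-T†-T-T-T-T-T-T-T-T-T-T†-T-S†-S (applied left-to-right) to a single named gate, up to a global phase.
Z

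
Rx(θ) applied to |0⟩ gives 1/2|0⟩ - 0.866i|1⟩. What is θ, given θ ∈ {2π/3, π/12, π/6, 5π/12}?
2π/3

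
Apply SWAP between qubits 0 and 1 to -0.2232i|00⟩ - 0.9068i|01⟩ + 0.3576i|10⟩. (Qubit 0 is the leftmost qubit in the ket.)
-0.2232i|00⟩ + 0.3576i|01⟩ - 0.9068i|10⟩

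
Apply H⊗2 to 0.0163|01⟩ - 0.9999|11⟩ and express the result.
-0.4918|00⟩ + 0.4918|01⟩ + 0.5081|10⟩ - 0.5081|11⟩

H⊗2 gives amp(|y⟩) = (1/2) Σ_x (−1)^(x·y) amp(|x⟩), where x·y is the number of positions in which both x and y have a 1.
|00⟩: (0.0163 - 0.9999)/2 = -0.4918
|01⟩: (-0.0163 + 0.9999)/2 = 0.4918
|10⟩: (0.0163 + 0.9999)/2 = 0.5081
|11⟩: (-0.0163 - 0.9999)/2 = -0.5081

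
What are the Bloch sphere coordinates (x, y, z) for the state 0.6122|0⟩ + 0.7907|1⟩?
(0.9681, 0, -0.2504)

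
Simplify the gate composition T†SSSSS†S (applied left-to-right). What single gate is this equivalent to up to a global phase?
T†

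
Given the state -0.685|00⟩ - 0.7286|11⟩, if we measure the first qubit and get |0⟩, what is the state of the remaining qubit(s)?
-|0⟩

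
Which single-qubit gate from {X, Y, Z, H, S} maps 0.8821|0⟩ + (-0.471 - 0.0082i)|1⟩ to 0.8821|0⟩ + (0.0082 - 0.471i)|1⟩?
S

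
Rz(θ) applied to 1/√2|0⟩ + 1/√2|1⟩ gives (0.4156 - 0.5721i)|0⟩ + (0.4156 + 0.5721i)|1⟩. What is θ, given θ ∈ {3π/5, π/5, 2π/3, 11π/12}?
3π/5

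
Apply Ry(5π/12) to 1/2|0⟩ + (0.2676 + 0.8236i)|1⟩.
(0.2338 - 0.5014i)|0⟩ + (0.5167 + 0.6534i)|1⟩

Ry(5π/12) = [[cos(θ/2), −sin(θ/2)], [sin(θ/2), cos(θ/2)]]; θ = 5π/12, cos(θ/2) ≈ 0.793353, sin(θ/2) ≈ 0.608761.
With a = amp(|0⟩) = 1/2 and b = amp(|1⟩) = (0.2676 + 0.8236i):
new amp(|0⟩) = (0.793353)·a + (-0.608761)·b = (0.2338 - 0.5014i)
new amp(|1⟩) = (0.608761)·a + (0.793353)·b = (0.5167 + 0.6534i)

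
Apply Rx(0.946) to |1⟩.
-0.4556i|0⟩ + 0.8902|1⟩

Rx(0.946) = [[cos(θ/2), −i·sin(θ/2)], [−i·sin(θ/2), cos(θ/2)]]; θ = 0.946, cos(θ/2) ≈ 0.890206, sin(θ/2) ≈ 0.455559.
With a = amp(|0⟩) = 0 and b = amp(|1⟩) = 1:
new amp(|0⟩) = (0.890206)·a + (-0.455559i)·b = -0.4556i
new amp(|1⟩) = (-0.455559i)·a + (0.890206)·b = 0.8902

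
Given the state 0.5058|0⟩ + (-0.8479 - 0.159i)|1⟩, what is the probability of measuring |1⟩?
0.7442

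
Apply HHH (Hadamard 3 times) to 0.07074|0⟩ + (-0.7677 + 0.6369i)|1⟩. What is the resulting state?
(-0.4928 + 0.4504i)|0⟩ + (0.5929 - 0.4504i)|1⟩

H² = I, so H^3 = H: a single Hadamard. With (a, b) = (0.07074, (-0.7677 + 0.6369i)), H gives ((a + b)/√2, (a − b)/√2) = ((-0.4928 + 0.4504i), (0.5929 - 0.4504i)).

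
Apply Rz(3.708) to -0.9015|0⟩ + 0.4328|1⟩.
(0.2519 + 0.8656i)|0⟩ + (-0.1209 + 0.4156i)|1⟩

Rz(3.708) = [[e^(−iθ/2), 0], [0, e^(iθ/2)]] with e^(±iθ/2) = cos(θ/2) ± i·sin(θ/2); θ = 3.708, cos(θ/2) ≈ -0.279433, sin(θ/2) ≈ 0.960165.
With a = amp(|0⟩) = -0.9015 and b = amp(|1⟩) = 0.4328:
new amp(|0⟩) = (-0.279433 - 0.960165i)·a = (0.2519 + 0.8656i)
new amp(|1⟩) = (-0.279433 + 0.960165i)·b = (-0.1209 + 0.4156i)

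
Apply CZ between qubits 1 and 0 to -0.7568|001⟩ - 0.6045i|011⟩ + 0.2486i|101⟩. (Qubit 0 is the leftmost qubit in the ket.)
-0.7568|001⟩ - 0.6045i|011⟩ + 0.2486i|101⟩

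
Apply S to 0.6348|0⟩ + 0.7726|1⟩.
0.6348|0⟩ + 0.7726i|1⟩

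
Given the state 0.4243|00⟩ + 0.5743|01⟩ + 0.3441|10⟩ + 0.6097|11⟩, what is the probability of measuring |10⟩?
0.1184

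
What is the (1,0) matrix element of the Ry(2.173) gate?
0.885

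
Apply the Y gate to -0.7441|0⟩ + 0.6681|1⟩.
-0.6681i|0⟩ - 0.7441i|1⟩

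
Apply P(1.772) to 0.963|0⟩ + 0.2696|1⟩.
0.963|0⟩ + (-0.05388 + 0.2642i)|1⟩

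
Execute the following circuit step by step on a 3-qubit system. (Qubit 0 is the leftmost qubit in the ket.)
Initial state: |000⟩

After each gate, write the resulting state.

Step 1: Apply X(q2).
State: |001⟩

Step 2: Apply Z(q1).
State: |001⟩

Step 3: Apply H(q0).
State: 1/√2|001⟩ + 1/√2|101⟩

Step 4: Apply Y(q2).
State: -(1/√2)i|000⟩ - (1/√2)i|100⟩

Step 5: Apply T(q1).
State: -(1/√2)i|000⟩ - (1/√2)i|100⟩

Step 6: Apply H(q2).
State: -(1/2)i|000⟩ - (1/2)i|001⟩ - (1/2)i|100⟩ - (1/2)i|101⟩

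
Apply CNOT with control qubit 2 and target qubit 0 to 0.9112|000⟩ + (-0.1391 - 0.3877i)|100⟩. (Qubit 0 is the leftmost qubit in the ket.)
0.9112|000⟩ + (-0.1391 - 0.3877i)|100⟩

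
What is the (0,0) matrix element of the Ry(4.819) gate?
-0.7438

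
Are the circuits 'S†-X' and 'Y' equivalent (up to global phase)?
No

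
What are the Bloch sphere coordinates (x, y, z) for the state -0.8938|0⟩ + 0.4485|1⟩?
(-0.8017, 0, 0.5977)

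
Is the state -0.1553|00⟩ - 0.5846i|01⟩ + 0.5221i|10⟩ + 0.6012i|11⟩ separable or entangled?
Entangled

Writing the state as a|00⟩ + b|01⟩ + c|10⟩ + d|11⟩, it is a product state iff ad − bc = 0.
Here (a, b, c, d) = (-0.1553, -0.5846i, 0.5221i, 0.6012i): ad − bc = (-0.1553)(0.6012i) − (-0.5846i)(0.5221i) = (-0.3052 - 0.09337i) ≠ 0, so the state is entangled.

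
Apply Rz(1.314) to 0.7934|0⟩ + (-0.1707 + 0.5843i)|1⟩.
(0.6282 - 0.4846i)|0⟩ + (-0.492 + 0.3584i)|1⟩

Rz(1.314) = [[e^(−iθ/2), 0], [0, e^(iθ/2)]] with e^(±iθ/2) = cos(θ/2) ± i·sin(θ/2); θ = 1.314, cos(θ/2) ≈ 0.791828, sin(θ/2) ≈ 0.610744.
With a = amp(|0⟩) = 0.7934 and b = amp(|1⟩) = (-0.1707 + 0.5843i):
new amp(|0⟩) = (0.791828 - 0.610744i)·a = (0.6282 - 0.4846i)
new amp(|1⟩) = (0.791828 + 0.610744i)·b = (-0.492 + 0.3584i)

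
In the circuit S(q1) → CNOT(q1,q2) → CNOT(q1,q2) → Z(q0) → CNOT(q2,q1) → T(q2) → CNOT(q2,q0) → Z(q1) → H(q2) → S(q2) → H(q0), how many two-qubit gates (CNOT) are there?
4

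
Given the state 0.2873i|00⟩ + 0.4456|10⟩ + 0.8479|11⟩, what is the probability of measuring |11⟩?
0.7189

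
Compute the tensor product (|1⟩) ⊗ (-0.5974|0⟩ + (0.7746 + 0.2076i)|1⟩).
-0.5974|10⟩ + (0.7746 + 0.2076i)|11⟩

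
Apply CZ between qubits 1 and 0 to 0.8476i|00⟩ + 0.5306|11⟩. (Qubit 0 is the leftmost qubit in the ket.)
0.8476i|00⟩ - 0.5306|11⟩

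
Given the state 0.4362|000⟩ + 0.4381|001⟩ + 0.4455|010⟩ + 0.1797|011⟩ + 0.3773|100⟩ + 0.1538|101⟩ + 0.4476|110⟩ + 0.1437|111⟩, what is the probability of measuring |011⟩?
0.03229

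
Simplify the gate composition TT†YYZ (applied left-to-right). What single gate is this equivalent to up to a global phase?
Z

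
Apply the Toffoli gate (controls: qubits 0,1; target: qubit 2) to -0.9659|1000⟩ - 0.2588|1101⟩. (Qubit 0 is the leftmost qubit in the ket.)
-0.9659|1000⟩ - 0.2588|1111⟩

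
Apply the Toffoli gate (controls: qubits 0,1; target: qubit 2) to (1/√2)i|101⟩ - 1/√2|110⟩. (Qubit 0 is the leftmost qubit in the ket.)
(1/√2)i|101⟩ - 1/√2|111⟩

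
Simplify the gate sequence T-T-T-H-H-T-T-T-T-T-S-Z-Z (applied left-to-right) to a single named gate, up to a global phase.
S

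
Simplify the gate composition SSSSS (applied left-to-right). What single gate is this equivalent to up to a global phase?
S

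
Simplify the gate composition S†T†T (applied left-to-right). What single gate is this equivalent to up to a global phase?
S†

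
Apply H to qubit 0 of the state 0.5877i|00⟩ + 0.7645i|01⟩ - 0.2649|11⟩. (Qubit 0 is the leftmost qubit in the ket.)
0.4156i|00⟩ + (-0.1873 + 0.5406i)|01⟩ + 0.4156i|10⟩ + (0.1873 + 0.5406i)|11⟩

H on qubit 0 mixes each pair of kets that differ only in qubit 0: amplitudes (a, b) of (|…0…⟩, |…1…⟩) become ((a + b)/√2, (a − b)/√2). Kets absent from the input have amplitude 0.
(|00⟩, |10⟩): (a, b) = (0.5877i, 0) → (0.4156i, 0.4156i)
(|01⟩, |11⟩): (a, b) = (0.7645i, -0.2649) → ((-0.1873 + 0.5406i), (0.1873 + 0.5406i))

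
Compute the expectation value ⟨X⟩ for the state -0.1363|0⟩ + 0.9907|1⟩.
-0.2701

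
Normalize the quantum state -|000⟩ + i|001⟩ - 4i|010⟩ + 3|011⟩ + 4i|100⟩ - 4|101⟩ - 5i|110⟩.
-0.1091|000⟩ + 0.1091i|001⟩ - 0.4364i|010⟩ + 0.3273|011⟩ + 0.4364i|100⟩ - 0.4364|101⟩ - 0.5455i|110⟩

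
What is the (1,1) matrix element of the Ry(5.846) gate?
-0.9762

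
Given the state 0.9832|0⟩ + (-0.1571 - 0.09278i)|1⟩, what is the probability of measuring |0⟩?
0.9667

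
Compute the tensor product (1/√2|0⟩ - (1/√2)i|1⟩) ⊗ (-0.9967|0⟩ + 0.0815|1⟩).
-0.7048|00⟩ + 0.05763|01⟩ + 0.7048i|10⟩ - 0.05763i|11⟩

amp(|b₁b₂…⟩) = product of the factor amplitudes for bits b₁, b₂, …; only kets whose every factor amplitude is nonzero survive.
|00⟩: (1/√2)(-0.9967) = -0.7048
|01⟩: (1/√2)(0.0815) = 0.05763
|10⟩: (-(1/√2)i)(-0.9967) = 0.7048i
|11⟩: (-(1/√2)i)(0.0815) = -0.05763i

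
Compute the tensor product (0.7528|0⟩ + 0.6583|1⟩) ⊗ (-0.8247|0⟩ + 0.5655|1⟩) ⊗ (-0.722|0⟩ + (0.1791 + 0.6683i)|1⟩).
0.4482|000⟩ + (-0.1112 - 0.4149i)|001⟩ - 0.3074|010⟩ + (0.07624 + 0.2845i)|011⟩ + 0.392|100⟩ + (-0.09723 - 0.3628i)|101⟩ - 0.2688|110⟩ + (0.06667 + 0.2488i)|111⟩

amp(|b₁b₂…⟩) = product of the factor amplitudes for bits b₁, b₂, …; only kets whose every factor amplitude is nonzero survive.
|000⟩: (0.7528)(-0.8247)(-0.722) = 0.4482
|001⟩: (0.7528)(-0.8247)(0.1791 + 0.6683i) = (-0.1112 - 0.4149i)
|010⟩: (0.7528)(0.5655)(-0.722) = -0.3074
|011⟩: (0.7528)(0.5655)(0.1791 + 0.6683i) = (0.07624 + 0.2845i)
|100⟩: (0.6583)(-0.8247)(-0.722) = 0.392
|101⟩: (0.6583)(-0.8247)(0.1791 + 0.6683i) = (-0.09723 - 0.3628i)
|110⟩: (0.6583)(0.5655)(-0.722) = -0.2688
|111⟩: (0.6583)(0.5655)(0.1791 + 0.6683i) = (0.06667 + 0.2488i)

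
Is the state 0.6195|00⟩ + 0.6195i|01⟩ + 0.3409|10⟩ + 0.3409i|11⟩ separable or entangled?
Separable

Writing the state as a|00⟩ + b|01⟩ + c|10⟩ + d|11⟩, it is a product state iff ad − bc = 0.
Here (a, b, c, d) = (0.6195, 0.6195i, 0.3409, 0.3409i): ad − bc = (0.6195)(0.3409i) − (0.6195i)(0.3409) = 0, so the state is separable.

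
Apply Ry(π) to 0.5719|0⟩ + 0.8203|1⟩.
-0.8203|0⟩ + 0.5719|1⟩

Ry(π) = [[cos(θ/2), −sin(θ/2)], [sin(θ/2), cos(θ/2)]]; θ = π, cos(θ/2) ≈ 0, sin(θ/2) ≈ 1.
With a = amp(|0⟩) = 0.5719 and b = amp(|1⟩) = 0.8203:
new amp(|0⟩) = (-1)·b = -0.8203
new amp(|1⟩) = (1)·a = 0.5719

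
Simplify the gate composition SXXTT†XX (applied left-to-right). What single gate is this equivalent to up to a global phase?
S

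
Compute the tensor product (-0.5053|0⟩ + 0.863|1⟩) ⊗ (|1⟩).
-0.5053|01⟩ + 0.863|11⟩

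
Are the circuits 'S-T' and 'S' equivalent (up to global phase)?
No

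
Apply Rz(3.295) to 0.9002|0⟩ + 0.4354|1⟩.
(-0.06898 - 0.8976i)|0⟩ + (-0.03336 + 0.4341i)|1⟩

Rz(3.295) = [[e^(−iθ/2), 0], [0, e^(iθ/2)]] with e^(±iθ/2) = cos(θ/2) ± i·sin(θ/2); θ = 3.295, cos(θ/2) ≈ -0.0766285, sin(θ/2) ≈ 0.99706.
With a = amp(|0⟩) = 0.9002 and b = amp(|1⟩) = 0.4354:
new amp(|0⟩) = (-0.0766285 - 0.99706i)·a = (-0.06898 - 0.8976i)
new amp(|1⟩) = (-0.0766285 + 0.99706i)·b = (-0.03336 + 0.4341i)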